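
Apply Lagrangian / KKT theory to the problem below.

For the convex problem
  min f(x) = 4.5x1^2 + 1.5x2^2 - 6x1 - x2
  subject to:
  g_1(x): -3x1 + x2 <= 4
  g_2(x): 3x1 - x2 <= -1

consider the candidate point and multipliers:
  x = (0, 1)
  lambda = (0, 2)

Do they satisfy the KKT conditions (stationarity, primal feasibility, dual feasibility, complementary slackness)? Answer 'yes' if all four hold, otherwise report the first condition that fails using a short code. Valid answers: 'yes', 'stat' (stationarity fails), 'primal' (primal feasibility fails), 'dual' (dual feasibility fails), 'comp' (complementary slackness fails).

Gradient of f: grad f(x) = Q x + c = (-6, 2)
Constraint values g_i(x) = a_i^T x - b_i:
  g_1((0, 1)) = -3
  g_2((0, 1)) = 0
Stationarity residual: grad f(x) + sum_i lambda_i a_i = (0, 0)
  -> stationarity OK
Primal feasibility (all g_i <= 0): OK
Dual feasibility (all lambda_i >= 0): OK
Complementary slackness (lambda_i * g_i(x) = 0 for all i): OK

Verdict: yes, KKT holds.

yes


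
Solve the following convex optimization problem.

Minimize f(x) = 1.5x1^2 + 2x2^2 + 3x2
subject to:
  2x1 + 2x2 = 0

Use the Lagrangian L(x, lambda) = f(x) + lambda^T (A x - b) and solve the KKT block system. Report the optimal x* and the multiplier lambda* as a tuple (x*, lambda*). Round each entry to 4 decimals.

Form the Lagrangian:
  L(x, lambda) = (1/2) x^T Q x + c^T x + lambda^T (A x - b)
Stationarity (grad_x L = 0): Q x + c + A^T lambda = 0.
Primal feasibility: A x = b.

This gives the KKT block system:
  [ Q   A^T ] [ x     ]   [-c ]
  [ A    0  ] [ lambda ] = [ b ]

Solving the linear system:
  x*      = (0.4286, -0.4286)
  lambda* = (-0.6429)
  f(x*)   = -0.6429

x* = (0.4286, -0.4286), lambda* = (-0.6429)


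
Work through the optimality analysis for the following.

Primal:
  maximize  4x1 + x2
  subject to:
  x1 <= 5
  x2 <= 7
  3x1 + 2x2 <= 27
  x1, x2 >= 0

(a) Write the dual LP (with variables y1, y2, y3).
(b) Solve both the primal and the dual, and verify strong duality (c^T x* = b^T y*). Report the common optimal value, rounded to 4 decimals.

The standard primal-dual pair for 'max c^T x s.t. A x <= b, x >= 0' is:
  Dual:  min b^T y  s.t.  A^T y >= c,  y >= 0.

So the dual LP is:
  minimize  5y1 + 7y2 + 27y3
  subject to:
    y1 + 3y3 >= 4
    y2 + 2y3 >= 1
    y1, y2, y3 >= 0

Solving the primal: x* = (5, 6).
  primal value c^T x* = 26.
Solving the dual: y* = (2.5, 0, 0.5).
  dual value b^T y* = 26.
Strong duality: c^T x* = b^T y*. Confirmed.

26


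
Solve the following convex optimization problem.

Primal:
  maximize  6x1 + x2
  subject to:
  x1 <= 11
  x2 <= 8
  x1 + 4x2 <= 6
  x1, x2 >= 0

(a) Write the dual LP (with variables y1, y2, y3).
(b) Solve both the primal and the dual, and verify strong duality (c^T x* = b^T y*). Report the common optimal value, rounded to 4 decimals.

The standard primal-dual pair for 'max c^T x s.t. A x <= b, x >= 0' is:
  Dual:  min b^T y  s.t.  A^T y >= c,  y >= 0.

So the dual LP is:
  minimize  11y1 + 8y2 + 6y3
  subject to:
    y1 + y3 >= 6
    y2 + 4y3 >= 1
    y1, y2, y3 >= 0

Solving the primal: x* = (6, 0).
  primal value c^T x* = 36.
Solving the dual: y* = (0, 0, 6).
  dual value b^T y* = 36.
Strong duality: c^T x* = b^T y*. Confirmed.

36


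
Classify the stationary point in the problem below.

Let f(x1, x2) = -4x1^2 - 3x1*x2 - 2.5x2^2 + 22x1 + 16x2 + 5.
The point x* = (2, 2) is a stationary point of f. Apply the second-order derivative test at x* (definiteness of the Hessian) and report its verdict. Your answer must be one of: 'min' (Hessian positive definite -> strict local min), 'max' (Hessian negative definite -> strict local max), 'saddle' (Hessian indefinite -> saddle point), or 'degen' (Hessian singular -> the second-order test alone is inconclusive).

Compute the Hessian H = grad^2 f:
  H = [[-8, -3], [-3, -5]]
Verify stationarity: grad f(x*) = H x* + g = (0, 0).
Eigenvalues of H: -9.8541, -3.1459.
Both eigenvalues < 0, so H is negative definite -> x* is a strict local max.

max


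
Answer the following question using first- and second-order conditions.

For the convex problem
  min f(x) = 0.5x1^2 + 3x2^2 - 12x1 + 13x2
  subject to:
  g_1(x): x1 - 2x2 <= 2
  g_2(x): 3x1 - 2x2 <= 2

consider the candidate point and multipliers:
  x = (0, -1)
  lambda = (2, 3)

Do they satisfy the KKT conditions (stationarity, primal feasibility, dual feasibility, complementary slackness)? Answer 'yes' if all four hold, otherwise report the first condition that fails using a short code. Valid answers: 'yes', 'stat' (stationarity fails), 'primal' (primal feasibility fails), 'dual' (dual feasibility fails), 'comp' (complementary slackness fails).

Gradient of f: grad f(x) = Q x + c = (-12, 7)
Constraint values g_i(x) = a_i^T x - b_i:
  g_1((0, -1)) = 0
  g_2((0, -1)) = 0
Stationarity residual: grad f(x) + sum_i lambda_i a_i = (-1, -3)
  -> stationarity FAILS
Primal feasibility (all g_i <= 0): OK
Dual feasibility (all lambda_i >= 0): OK
Complementary slackness (lambda_i * g_i(x) = 0 for all i): OK

Verdict: the first failing condition is stationarity -> stat.

stat


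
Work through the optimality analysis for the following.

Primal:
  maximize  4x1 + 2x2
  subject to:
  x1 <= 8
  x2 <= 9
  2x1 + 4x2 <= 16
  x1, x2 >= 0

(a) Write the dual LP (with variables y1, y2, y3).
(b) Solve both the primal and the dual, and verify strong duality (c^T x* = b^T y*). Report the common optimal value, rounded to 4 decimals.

The standard primal-dual pair for 'max c^T x s.t. A x <= b, x >= 0' is:
  Dual:  min b^T y  s.t.  A^T y >= c,  y >= 0.

So the dual LP is:
  minimize  8y1 + 9y2 + 16y3
  subject to:
    y1 + 2y3 >= 4
    y2 + 4y3 >= 2
    y1, y2, y3 >= 0

Solving the primal: x* = (8, 0).
  primal value c^T x* = 32.
Solving the dual: y* = (3, 0, 0.5).
  dual value b^T y* = 32.
Strong duality: c^T x* = b^T y*. Confirmed.

32


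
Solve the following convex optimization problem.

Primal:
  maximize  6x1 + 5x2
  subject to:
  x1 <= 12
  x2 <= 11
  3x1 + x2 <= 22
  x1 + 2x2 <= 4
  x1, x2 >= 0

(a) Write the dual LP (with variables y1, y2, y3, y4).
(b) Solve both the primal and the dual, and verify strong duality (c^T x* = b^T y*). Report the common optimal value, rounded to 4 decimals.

The standard primal-dual pair for 'max c^T x s.t. A x <= b, x >= 0' is:
  Dual:  min b^T y  s.t.  A^T y >= c,  y >= 0.

So the dual LP is:
  minimize  12y1 + 11y2 + 22y3 + 4y4
  subject to:
    y1 + 3y3 + y4 >= 6
    y2 + y3 + 2y4 >= 5
    y1, y2, y3, y4 >= 0

Solving the primal: x* = (4, 0).
  primal value c^T x* = 24.
Solving the dual: y* = (0, 0, 0, 6).
  dual value b^T y* = 24.
Strong duality: c^T x* = b^T y*. Confirmed.

24


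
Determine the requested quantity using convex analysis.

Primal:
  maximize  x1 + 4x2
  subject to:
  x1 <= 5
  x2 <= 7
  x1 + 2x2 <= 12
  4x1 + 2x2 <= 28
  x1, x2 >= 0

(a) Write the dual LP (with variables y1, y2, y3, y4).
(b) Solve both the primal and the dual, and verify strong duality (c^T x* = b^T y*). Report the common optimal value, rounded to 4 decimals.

The standard primal-dual pair for 'max c^T x s.t. A x <= b, x >= 0' is:
  Dual:  min b^T y  s.t.  A^T y >= c,  y >= 0.

So the dual LP is:
  minimize  5y1 + 7y2 + 12y3 + 28y4
  subject to:
    y1 + y3 + 4y4 >= 1
    y2 + 2y3 + 2y4 >= 4
    y1, y2, y3, y4 >= 0

Solving the primal: x* = (0, 6).
  primal value c^T x* = 24.
Solving the dual: y* = (0, 0, 2, 0).
  dual value b^T y* = 24.
Strong duality: c^T x* = b^T y*. Confirmed.

24


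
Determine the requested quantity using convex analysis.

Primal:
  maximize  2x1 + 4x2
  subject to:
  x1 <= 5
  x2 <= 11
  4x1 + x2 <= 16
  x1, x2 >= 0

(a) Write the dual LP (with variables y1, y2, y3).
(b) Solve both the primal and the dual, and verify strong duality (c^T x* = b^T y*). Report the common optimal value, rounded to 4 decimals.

The standard primal-dual pair for 'max c^T x s.t. A x <= b, x >= 0' is:
  Dual:  min b^T y  s.t.  A^T y >= c,  y >= 0.

So the dual LP is:
  minimize  5y1 + 11y2 + 16y3
  subject to:
    y1 + 4y3 >= 2
    y2 + y3 >= 4
    y1, y2, y3 >= 0

Solving the primal: x* = (1.25, 11).
  primal value c^T x* = 46.5.
Solving the dual: y* = (0, 3.5, 0.5).
  dual value b^T y* = 46.5.
Strong duality: c^T x* = b^T y*. Confirmed.

46.5


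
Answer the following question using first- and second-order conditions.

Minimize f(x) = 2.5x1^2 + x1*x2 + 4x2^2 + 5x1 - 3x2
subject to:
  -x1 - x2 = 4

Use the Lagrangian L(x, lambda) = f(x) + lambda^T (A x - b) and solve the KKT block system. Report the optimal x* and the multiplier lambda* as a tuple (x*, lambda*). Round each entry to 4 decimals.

Form the Lagrangian:
  L(x, lambda) = (1/2) x^T Q x + c^T x + lambda^T (A x - b)
Stationarity (grad_x L = 0): Q x + c + A^T lambda = 0.
Primal feasibility: A x = b.

This gives the KKT block system:
  [ Q   A^T ] [ x     ]   [-c ]
  [ A    0  ] [ lambda ] = [ b ]

Solving the linear system:
  x*      = (-3.2727, -0.7273)
  lambda* = (-12.0909)
  f(x*)   = 17.0909

x* = (-3.2727, -0.7273), lambda* = (-12.0909)


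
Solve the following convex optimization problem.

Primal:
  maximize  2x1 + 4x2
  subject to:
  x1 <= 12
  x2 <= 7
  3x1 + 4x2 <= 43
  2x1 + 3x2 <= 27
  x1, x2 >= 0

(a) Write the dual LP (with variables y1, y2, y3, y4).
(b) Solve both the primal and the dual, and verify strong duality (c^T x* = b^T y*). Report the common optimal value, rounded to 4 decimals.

The standard primal-dual pair for 'max c^T x s.t. A x <= b, x >= 0' is:
  Dual:  min b^T y  s.t.  A^T y >= c,  y >= 0.

So the dual LP is:
  minimize  12y1 + 7y2 + 43y3 + 27y4
  subject to:
    y1 + 3y3 + 2y4 >= 2
    y2 + 4y3 + 3y4 >= 4
    y1, y2, y3, y4 >= 0

Solving the primal: x* = (3, 7).
  primal value c^T x* = 34.
Solving the dual: y* = (0, 1, 0, 1).
  dual value b^T y* = 34.
Strong duality: c^T x* = b^T y*. Confirmed.

34


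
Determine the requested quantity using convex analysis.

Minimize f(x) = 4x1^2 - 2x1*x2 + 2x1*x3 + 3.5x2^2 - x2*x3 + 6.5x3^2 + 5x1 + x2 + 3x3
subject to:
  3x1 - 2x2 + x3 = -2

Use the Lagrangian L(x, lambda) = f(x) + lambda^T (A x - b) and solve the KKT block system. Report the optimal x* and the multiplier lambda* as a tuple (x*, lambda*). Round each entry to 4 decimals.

Form the Lagrangian:
  L(x, lambda) = (1/2) x^T Q x + c^T x + lambda^T (A x - b)
Stationarity (grad_x L = 0): Q x + c + A^T lambda = 0.
Primal feasibility: A x = b.

This gives the KKT block system:
  [ Q   A^T ] [ x     ]   [-c ]
  [ A    0  ] [ lambda ] = [ b ]

Solving the linear system:
  x*      = (-0.8025, -0.2833, -0.1591)
  lambda* = (0.3905)
  f(x*)   = -1.996

x* = (-0.8025, -0.2833, -0.1591), lambda* = (0.3905)


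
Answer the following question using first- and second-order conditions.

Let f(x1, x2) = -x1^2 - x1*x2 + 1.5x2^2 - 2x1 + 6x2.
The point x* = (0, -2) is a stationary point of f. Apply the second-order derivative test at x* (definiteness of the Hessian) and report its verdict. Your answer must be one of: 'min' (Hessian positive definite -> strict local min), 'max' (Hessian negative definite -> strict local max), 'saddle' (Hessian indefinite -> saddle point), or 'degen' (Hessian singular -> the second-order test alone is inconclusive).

Compute the Hessian H = grad^2 f:
  H = [[-2, -1], [-1, 3]]
Verify stationarity: grad f(x*) = H x* + g = (0, 0).
Eigenvalues of H: -2.1926, 3.1926.
Eigenvalues have mixed signs, so H is indefinite -> x* is a saddle point.

saddle


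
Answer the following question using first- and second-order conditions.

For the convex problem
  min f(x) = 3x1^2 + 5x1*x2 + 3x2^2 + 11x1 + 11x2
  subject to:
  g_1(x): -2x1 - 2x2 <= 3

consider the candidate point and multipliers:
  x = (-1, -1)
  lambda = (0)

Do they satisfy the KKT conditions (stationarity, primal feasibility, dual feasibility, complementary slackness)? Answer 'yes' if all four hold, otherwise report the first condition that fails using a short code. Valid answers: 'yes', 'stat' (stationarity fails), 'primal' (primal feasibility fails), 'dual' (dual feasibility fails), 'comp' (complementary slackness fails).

Gradient of f: grad f(x) = Q x + c = (0, 0)
Constraint values g_i(x) = a_i^T x - b_i:
  g_1((-1, -1)) = 1
Stationarity residual: grad f(x) + sum_i lambda_i a_i = (0, 0)
  -> stationarity OK
Primal feasibility (all g_i <= 0): FAILS
Dual feasibility (all lambda_i >= 0): OK
Complementary slackness (lambda_i * g_i(x) = 0 for all i): OK

Verdict: the first failing condition is primal_feasibility -> primal.

primal


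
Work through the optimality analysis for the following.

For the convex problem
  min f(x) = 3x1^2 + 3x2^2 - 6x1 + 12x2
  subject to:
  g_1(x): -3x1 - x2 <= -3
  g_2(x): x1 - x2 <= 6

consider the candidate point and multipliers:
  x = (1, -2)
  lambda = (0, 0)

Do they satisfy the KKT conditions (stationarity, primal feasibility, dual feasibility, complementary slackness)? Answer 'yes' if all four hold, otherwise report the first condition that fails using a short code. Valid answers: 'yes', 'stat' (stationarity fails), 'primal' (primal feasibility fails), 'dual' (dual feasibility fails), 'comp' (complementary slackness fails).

Gradient of f: grad f(x) = Q x + c = (0, 0)
Constraint values g_i(x) = a_i^T x - b_i:
  g_1((1, -2)) = 2
  g_2((1, -2)) = -3
Stationarity residual: grad f(x) + sum_i lambda_i a_i = (0, 0)
  -> stationarity OK
Primal feasibility (all g_i <= 0): FAILS
Dual feasibility (all lambda_i >= 0): OK
Complementary slackness (lambda_i * g_i(x) = 0 for all i): OK

Verdict: the first failing condition is primal_feasibility -> primal.

primal


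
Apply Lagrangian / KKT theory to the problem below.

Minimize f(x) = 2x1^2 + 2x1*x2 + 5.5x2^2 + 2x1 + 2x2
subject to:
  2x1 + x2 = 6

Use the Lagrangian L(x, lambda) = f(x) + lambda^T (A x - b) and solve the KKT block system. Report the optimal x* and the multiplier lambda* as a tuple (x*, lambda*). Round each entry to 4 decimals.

Form the Lagrangian:
  L(x, lambda) = (1/2) x^T Q x + c^T x + lambda^T (A x - b)
Stationarity (grad_x L = 0): Q x + c + A^T lambda = 0.
Primal feasibility: A x = b.

This gives the KKT block system:
  [ Q   A^T ] [ x     ]   [-c ]
  [ A    0  ] [ lambda ] = [ b ]

Solving the linear system:
  x*      = (3.05, -0.1)
  lambda* = (-7)
  f(x*)   = 23.95

x* = (3.05, -0.1), lambda* = (-7)


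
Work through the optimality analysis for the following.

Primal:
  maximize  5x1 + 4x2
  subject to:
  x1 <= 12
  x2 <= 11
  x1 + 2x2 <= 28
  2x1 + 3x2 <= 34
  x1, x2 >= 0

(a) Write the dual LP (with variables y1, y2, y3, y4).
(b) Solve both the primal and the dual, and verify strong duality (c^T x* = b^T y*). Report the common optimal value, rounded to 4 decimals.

The standard primal-dual pair for 'max c^T x s.t. A x <= b, x >= 0' is:
  Dual:  min b^T y  s.t.  A^T y >= c,  y >= 0.

So the dual LP is:
  minimize  12y1 + 11y2 + 28y3 + 34y4
  subject to:
    y1 + y3 + 2y4 >= 5
    y2 + 2y3 + 3y4 >= 4
    y1, y2, y3, y4 >= 0

Solving the primal: x* = (12, 3.3333).
  primal value c^T x* = 73.3333.
Solving the dual: y* = (2.3333, 0, 0, 1.3333).
  dual value b^T y* = 73.3333.
Strong duality: c^T x* = b^T y*. Confirmed.

73.3333


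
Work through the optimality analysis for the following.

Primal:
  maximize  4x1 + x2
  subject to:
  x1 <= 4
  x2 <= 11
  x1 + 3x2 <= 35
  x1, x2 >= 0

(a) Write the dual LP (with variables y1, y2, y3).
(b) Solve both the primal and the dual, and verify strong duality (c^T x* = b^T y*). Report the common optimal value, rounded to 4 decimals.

The standard primal-dual pair for 'max c^T x s.t. A x <= b, x >= 0' is:
  Dual:  min b^T y  s.t.  A^T y >= c,  y >= 0.

So the dual LP is:
  minimize  4y1 + 11y2 + 35y3
  subject to:
    y1 + y3 >= 4
    y2 + 3y3 >= 1
    y1, y2, y3 >= 0

Solving the primal: x* = (4, 10.3333).
  primal value c^T x* = 26.3333.
Solving the dual: y* = (3.6667, 0, 0.3333).
  dual value b^T y* = 26.3333.
Strong duality: c^T x* = b^T y*. Confirmed.

26.3333


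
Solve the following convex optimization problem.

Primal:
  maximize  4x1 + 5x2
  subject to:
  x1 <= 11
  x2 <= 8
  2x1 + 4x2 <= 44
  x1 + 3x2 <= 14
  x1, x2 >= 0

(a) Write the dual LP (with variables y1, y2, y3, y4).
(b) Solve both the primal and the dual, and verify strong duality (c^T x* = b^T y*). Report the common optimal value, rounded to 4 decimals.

The standard primal-dual pair for 'max c^T x s.t. A x <= b, x >= 0' is:
  Dual:  min b^T y  s.t.  A^T y >= c,  y >= 0.

So the dual LP is:
  minimize  11y1 + 8y2 + 44y3 + 14y4
  subject to:
    y1 + 2y3 + y4 >= 4
    y2 + 4y3 + 3y4 >= 5
    y1, y2, y3, y4 >= 0

Solving the primal: x* = (11, 1).
  primal value c^T x* = 49.
Solving the dual: y* = (2.3333, 0, 0, 1.6667).
  dual value b^T y* = 49.
Strong duality: c^T x* = b^T y*. Confirmed.

49


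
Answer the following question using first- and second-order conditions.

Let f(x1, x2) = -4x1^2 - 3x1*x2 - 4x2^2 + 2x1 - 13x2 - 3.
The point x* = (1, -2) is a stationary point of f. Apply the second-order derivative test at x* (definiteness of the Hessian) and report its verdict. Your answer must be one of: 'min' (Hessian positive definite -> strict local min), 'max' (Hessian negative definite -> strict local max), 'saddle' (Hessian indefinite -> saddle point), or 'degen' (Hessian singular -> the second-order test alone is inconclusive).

Compute the Hessian H = grad^2 f:
  H = [[-8, -3], [-3, -8]]
Verify stationarity: grad f(x*) = H x* + g = (0, 0).
Eigenvalues of H: -11, -5.
Both eigenvalues < 0, so H is negative definite -> x* is a strict local max.

max


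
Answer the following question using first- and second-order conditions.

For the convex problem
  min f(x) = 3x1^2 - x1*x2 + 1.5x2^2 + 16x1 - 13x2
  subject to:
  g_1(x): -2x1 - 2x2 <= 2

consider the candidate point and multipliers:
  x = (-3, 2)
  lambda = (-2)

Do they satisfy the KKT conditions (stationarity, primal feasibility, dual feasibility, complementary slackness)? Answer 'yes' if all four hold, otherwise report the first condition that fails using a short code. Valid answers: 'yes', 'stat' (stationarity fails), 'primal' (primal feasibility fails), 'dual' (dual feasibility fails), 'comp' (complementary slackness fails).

Gradient of f: grad f(x) = Q x + c = (-4, -4)
Constraint values g_i(x) = a_i^T x - b_i:
  g_1((-3, 2)) = 0
Stationarity residual: grad f(x) + sum_i lambda_i a_i = (0, 0)
  -> stationarity OK
Primal feasibility (all g_i <= 0): OK
Dual feasibility (all lambda_i >= 0): FAILS
Complementary slackness (lambda_i * g_i(x) = 0 for all i): OK

Verdict: the first failing condition is dual_feasibility -> dual.

dual


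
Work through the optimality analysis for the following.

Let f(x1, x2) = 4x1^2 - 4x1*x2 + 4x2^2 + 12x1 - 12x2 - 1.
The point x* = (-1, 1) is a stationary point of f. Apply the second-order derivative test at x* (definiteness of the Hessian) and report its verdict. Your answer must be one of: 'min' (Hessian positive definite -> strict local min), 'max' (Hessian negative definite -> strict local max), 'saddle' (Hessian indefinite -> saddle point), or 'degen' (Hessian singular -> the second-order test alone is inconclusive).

Compute the Hessian H = grad^2 f:
  H = [[8, -4], [-4, 8]]
Verify stationarity: grad f(x*) = H x* + g = (0, 0).
Eigenvalues of H: 4, 12.
Both eigenvalues > 0, so H is positive definite -> x* is a strict local min.

min


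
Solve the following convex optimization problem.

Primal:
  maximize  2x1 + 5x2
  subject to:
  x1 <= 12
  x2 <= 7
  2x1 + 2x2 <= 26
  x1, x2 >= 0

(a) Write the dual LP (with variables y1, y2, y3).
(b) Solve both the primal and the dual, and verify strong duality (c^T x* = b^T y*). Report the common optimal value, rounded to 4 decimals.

The standard primal-dual pair for 'max c^T x s.t. A x <= b, x >= 0' is:
  Dual:  min b^T y  s.t.  A^T y >= c,  y >= 0.

So the dual LP is:
  minimize  12y1 + 7y2 + 26y3
  subject to:
    y1 + 2y3 >= 2
    y2 + 2y3 >= 5
    y1, y2, y3 >= 0

Solving the primal: x* = (6, 7).
  primal value c^T x* = 47.
Solving the dual: y* = (0, 3, 1).
  dual value b^T y* = 47.
Strong duality: c^T x* = b^T y*. Confirmed.

47


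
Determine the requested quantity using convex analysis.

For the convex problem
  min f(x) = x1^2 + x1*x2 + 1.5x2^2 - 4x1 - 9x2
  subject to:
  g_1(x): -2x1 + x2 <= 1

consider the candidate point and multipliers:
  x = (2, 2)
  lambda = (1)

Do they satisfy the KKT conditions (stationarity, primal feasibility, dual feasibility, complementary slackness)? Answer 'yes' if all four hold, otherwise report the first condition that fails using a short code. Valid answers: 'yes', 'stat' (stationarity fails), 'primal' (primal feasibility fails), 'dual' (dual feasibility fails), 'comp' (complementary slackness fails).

Gradient of f: grad f(x) = Q x + c = (2, -1)
Constraint values g_i(x) = a_i^T x - b_i:
  g_1((2, 2)) = -3
Stationarity residual: grad f(x) + sum_i lambda_i a_i = (0, 0)
  -> stationarity OK
Primal feasibility (all g_i <= 0): OK
Dual feasibility (all lambda_i >= 0): OK
Complementary slackness (lambda_i * g_i(x) = 0 for all i): FAILS

Verdict: the first failing condition is complementary_slackness -> comp.

comp


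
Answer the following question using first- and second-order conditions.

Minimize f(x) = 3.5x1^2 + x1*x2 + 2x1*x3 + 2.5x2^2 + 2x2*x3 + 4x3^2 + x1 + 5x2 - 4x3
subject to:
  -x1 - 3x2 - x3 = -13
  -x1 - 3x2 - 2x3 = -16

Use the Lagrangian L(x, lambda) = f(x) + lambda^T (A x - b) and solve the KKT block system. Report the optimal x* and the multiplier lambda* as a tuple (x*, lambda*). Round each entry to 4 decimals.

Form the Lagrangian:
  L(x, lambda) = (1/2) x^T Q x + c^T x + lambda^T (A x - b)
Stationarity (grad_x L = 0): Q x + c + A^T lambda = 0.
Primal feasibility: A x = b.

This gives the KKT block system:
  [ Q   A^T ] [ x     ]   [-c ]
  [ A    0  ] [ lambda ] = [ b ]

Solving the linear system:
  x*      = (-0.1613, 3.3871, 3)
  lambda* = (-7.9355, 17.1935)
  f(x*)   = 88.3548

x* = (-0.1613, 3.3871, 3), lambda* = (-7.9355, 17.1935)


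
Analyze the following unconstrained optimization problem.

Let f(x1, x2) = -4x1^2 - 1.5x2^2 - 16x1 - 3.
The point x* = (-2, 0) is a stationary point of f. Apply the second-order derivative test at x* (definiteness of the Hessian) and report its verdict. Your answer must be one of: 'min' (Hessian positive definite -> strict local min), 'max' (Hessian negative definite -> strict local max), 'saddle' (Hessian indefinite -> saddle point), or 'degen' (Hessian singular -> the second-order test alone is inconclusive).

Compute the Hessian H = grad^2 f:
  H = [[-8, 0], [0, -3]]
Verify stationarity: grad f(x*) = H x* + g = (0, 0).
Eigenvalues of H: -8, -3.
Both eigenvalues < 0, so H is negative definite -> x* is a strict local max.

max


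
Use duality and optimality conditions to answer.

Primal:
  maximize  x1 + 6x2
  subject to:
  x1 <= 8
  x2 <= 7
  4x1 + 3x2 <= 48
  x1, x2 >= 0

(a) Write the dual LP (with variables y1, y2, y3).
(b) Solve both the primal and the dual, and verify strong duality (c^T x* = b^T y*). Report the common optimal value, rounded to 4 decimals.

The standard primal-dual pair for 'max c^T x s.t. A x <= b, x >= 0' is:
  Dual:  min b^T y  s.t.  A^T y >= c,  y >= 0.

So the dual LP is:
  minimize  8y1 + 7y2 + 48y3
  subject to:
    y1 + 4y3 >= 1
    y2 + 3y3 >= 6
    y1, y2, y3 >= 0

Solving the primal: x* = (6.75, 7).
  primal value c^T x* = 48.75.
Solving the dual: y* = (0, 5.25, 0.25).
  dual value b^T y* = 48.75.
Strong duality: c^T x* = b^T y*. Confirmed.

48.75


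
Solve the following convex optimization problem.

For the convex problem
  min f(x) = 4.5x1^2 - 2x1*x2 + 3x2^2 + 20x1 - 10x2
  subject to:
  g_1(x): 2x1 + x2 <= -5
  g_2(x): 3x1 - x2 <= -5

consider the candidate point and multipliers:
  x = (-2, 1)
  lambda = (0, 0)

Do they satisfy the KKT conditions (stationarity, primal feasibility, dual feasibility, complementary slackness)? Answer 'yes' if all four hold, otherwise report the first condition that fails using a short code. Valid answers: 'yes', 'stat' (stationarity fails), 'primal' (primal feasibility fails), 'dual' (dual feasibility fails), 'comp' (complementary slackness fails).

Gradient of f: grad f(x) = Q x + c = (0, 0)
Constraint values g_i(x) = a_i^T x - b_i:
  g_1((-2, 1)) = 2
  g_2((-2, 1)) = -2
Stationarity residual: grad f(x) + sum_i lambda_i a_i = (0, 0)
  -> stationarity OK
Primal feasibility (all g_i <= 0): FAILS
Dual feasibility (all lambda_i >= 0): OK
Complementary slackness (lambda_i * g_i(x) = 0 for all i): OK

Verdict: the first failing condition is primal_feasibility -> primal.

primal


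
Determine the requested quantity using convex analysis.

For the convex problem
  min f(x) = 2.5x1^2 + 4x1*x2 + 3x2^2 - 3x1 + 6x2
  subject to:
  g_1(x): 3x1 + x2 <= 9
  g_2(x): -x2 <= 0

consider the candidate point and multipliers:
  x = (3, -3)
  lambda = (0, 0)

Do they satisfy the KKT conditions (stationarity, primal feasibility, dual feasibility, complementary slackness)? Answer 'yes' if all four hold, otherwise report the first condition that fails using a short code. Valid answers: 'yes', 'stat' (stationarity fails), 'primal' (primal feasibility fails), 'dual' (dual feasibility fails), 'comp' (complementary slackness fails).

Gradient of f: grad f(x) = Q x + c = (0, 0)
Constraint values g_i(x) = a_i^T x - b_i:
  g_1((3, -3)) = -3
  g_2((3, -3)) = 3
Stationarity residual: grad f(x) + sum_i lambda_i a_i = (0, 0)
  -> stationarity OK
Primal feasibility (all g_i <= 0): FAILS
Dual feasibility (all lambda_i >= 0): OK
Complementary slackness (lambda_i * g_i(x) = 0 for all i): OK

Verdict: the first failing condition is primal_feasibility -> primal.

primal


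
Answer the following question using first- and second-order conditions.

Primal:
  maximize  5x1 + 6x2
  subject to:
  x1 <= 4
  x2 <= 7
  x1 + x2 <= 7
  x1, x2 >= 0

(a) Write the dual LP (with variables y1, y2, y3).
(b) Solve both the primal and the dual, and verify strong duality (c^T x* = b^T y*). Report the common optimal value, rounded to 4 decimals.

The standard primal-dual pair for 'max c^T x s.t. A x <= b, x >= 0' is:
  Dual:  min b^T y  s.t.  A^T y >= c,  y >= 0.

So the dual LP is:
  minimize  4y1 + 7y2 + 7y3
  subject to:
    y1 + y3 >= 5
    y2 + y3 >= 6
    y1, y2, y3 >= 0

Solving the primal: x* = (0, 7).
  primal value c^T x* = 42.
Solving the dual: y* = (0, 0, 6).
  dual value b^T y* = 42.
Strong duality: c^T x* = b^T y*. Confirmed.

42


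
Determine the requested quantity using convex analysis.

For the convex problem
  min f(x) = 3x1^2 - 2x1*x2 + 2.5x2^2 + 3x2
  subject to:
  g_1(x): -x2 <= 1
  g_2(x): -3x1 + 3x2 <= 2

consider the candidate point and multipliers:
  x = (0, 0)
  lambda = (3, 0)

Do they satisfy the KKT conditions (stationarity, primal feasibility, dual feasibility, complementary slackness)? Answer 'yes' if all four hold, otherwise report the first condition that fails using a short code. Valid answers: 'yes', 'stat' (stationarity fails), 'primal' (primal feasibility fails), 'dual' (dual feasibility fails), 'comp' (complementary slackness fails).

Gradient of f: grad f(x) = Q x + c = (0, 3)
Constraint values g_i(x) = a_i^T x - b_i:
  g_1((0, 0)) = -1
  g_2((0, 0)) = -2
Stationarity residual: grad f(x) + sum_i lambda_i a_i = (0, 0)
  -> stationarity OK
Primal feasibility (all g_i <= 0): OK
Dual feasibility (all lambda_i >= 0): OK
Complementary slackness (lambda_i * g_i(x) = 0 for all i): FAILS

Verdict: the first failing condition is complementary_slackness -> comp.

comp


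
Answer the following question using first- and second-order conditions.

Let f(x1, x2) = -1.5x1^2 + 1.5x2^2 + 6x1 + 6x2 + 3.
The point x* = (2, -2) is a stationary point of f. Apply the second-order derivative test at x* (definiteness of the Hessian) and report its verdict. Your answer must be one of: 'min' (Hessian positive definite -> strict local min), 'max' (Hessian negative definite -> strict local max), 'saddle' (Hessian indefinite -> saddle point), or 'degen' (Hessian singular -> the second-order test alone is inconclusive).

Compute the Hessian H = grad^2 f:
  H = [[-3, 0], [0, 3]]
Verify stationarity: grad f(x*) = H x* + g = (0, 0).
Eigenvalues of H: -3, 3.
Eigenvalues have mixed signs, so H is indefinite -> x* is a saddle point.

saddle


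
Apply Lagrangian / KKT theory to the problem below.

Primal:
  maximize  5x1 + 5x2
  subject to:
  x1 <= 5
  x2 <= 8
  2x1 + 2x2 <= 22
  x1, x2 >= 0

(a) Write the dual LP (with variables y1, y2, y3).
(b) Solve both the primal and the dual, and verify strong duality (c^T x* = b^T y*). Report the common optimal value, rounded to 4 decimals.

The standard primal-dual pair for 'max c^T x s.t. A x <= b, x >= 0' is:
  Dual:  min b^T y  s.t.  A^T y >= c,  y >= 0.

So the dual LP is:
  minimize  5y1 + 8y2 + 22y3
  subject to:
    y1 + 2y3 >= 5
    y2 + 2y3 >= 5
    y1, y2, y3 >= 0

Solving the primal: x* = (3, 8).
  primal value c^T x* = 55.
Solving the dual: y* = (0, 0, 2.5).
  dual value b^T y* = 55.
Strong duality: c^T x* = b^T y*. Confirmed.

55


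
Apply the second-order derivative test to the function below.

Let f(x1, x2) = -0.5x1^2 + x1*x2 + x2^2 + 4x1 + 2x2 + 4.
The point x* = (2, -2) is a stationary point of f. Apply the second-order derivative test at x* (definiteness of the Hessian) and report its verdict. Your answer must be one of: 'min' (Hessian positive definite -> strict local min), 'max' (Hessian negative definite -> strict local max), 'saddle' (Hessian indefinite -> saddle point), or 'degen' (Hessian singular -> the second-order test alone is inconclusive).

Compute the Hessian H = grad^2 f:
  H = [[-1, 1], [1, 2]]
Verify stationarity: grad f(x*) = H x* + g = (0, 0).
Eigenvalues of H: -1.3028, 2.3028.
Eigenvalues have mixed signs, so H is indefinite -> x* is a saddle point.

saddle


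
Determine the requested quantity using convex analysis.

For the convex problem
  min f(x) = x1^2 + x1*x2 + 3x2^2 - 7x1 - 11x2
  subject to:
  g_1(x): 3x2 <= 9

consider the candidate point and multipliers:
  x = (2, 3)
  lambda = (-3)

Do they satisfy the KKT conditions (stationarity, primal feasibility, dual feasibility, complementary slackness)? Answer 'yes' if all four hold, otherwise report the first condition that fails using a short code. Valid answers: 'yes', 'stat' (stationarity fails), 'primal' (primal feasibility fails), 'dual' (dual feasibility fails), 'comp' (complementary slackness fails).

Gradient of f: grad f(x) = Q x + c = (0, 9)
Constraint values g_i(x) = a_i^T x - b_i:
  g_1((2, 3)) = 0
Stationarity residual: grad f(x) + sum_i lambda_i a_i = (0, 0)
  -> stationarity OK
Primal feasibility (all g_i <= 0): OK
Dual feasibility (all lambda_i >= 0): FAILS
Complementary slackness (lambda_i * g_i(x) = 0 for all i): OK

Verdict: the first failing condition is dual_feasibility -> dual.

dual


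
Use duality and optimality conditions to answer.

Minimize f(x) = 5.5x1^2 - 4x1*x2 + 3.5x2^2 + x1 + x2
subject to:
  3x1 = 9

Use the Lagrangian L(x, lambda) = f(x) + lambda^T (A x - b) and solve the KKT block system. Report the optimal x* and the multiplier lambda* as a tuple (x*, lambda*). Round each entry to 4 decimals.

Form the Lagrangian:
  L(x, lambda) = (1/2) x^T Q x + c^T x + lambda^T (A x - b)
Stationarity (grad_x L = 0): Q x + c + A^T lambda = 0.
Primal feasibility: A x = b.

This gives the KKT block system:
  [ Q   A^T ] [ x     ]   [-c ]
  [ A    0  ] [ lambda ] = [ b ]

Solving the linear system:
  x*      = (3, 1.5714)
  lambda* = (-9.2381)
  f(x*)   = 43.8571

x* = (3, 1.5714), lambda* = (-9.2381)


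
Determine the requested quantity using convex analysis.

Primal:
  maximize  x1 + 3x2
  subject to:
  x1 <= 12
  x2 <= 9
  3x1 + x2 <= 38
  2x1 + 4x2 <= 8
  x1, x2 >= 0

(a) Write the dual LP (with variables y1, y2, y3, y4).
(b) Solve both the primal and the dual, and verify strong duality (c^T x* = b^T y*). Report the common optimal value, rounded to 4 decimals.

The standard primal-dual pair for 'max c^T x s.t. A x <= b, x >= 0' is:
  Dual:  min b^T y  s.t.  A^T y >= c,  y >= 0.

So the dual LP is:
  minimize  12y1 + 9y2 + 38y3 + 8y4
  subject to:
    y1 + 3y3 + 2y4 >= 1
    y2 + y3 + 4y4 >= 3
    y1, y2, y3, y4 >= 0

Solving the primal: x* = (0, 2).
  primal value c^T x* = 6.
Solving the dual: y* = (0, 0, 0, 0.75).
  dual value b^T y* = 6.
Strong duality: c^T x* = b^T y*. Confirmed.

6


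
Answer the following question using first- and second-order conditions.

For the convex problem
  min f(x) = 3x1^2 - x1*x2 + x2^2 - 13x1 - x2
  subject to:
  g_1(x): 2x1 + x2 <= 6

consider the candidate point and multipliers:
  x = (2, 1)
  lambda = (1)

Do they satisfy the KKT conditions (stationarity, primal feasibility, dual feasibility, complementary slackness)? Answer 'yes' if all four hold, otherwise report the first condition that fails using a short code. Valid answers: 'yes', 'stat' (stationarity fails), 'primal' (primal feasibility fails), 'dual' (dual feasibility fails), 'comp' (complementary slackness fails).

Gradient of f: grad f(x) = Q x + c = (-2, -1)
Constraint values g_i(x) = a_i^T x - b_i:
  g_1((2, 1)) = -1
Stationarity residual: grad f(x) + sum_i lambda_i a_i = (0, 0)
  -> stationarity OK
Primal feasibility (all g_i <= 0): OK
Dual feasibility (all lambda_i >= 0): OK
Complementary slackness (lambda_i * g_i(x) = 0 for all i): FAILS

Verdict: the first failing condition is complementary_slackness -> comp.

comp


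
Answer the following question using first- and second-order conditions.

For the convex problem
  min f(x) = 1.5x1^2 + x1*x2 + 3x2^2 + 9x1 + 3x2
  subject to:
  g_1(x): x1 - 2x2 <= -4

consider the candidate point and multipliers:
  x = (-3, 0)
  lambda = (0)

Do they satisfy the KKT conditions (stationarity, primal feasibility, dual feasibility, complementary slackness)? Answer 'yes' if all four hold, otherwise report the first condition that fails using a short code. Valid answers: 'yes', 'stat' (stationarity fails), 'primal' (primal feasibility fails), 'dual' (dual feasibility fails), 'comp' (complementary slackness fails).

Gradient of f: grad f(x) = Q x + c = (0, 0)
Constraint values g_i(x) = a_i^T x - b_i:
  g_1((-3, 0)) = 1
Stationarity residual: grad f(x) + sum_i lambda_i a_i = (0, 0)
  -> stationarity OK
Primal feasibility (all g_i <= 0): FAILS
Dual feasibility (all lambda_i >= 0): OK
Complementary slackness (lambda_i * g_i(x) = 0 for all i): OK

Verdict: the first failing condition is primal_feasibility -> primal.

primal


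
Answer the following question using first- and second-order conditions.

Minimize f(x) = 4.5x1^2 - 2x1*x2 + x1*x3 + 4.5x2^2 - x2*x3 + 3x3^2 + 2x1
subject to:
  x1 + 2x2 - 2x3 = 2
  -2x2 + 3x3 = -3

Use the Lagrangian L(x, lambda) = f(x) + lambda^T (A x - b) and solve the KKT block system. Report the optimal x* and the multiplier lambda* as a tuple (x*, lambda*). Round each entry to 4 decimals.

Form the Lagrangian:
  L(x, lambda) = (1/2) x^T Q x + c^T x + lambda^T (A x - b)
Stationarity (grad_x L = 0): Q x + c + A^T lambda = 0.
Primal feasibility: A x = b.

This gives the KKT block system:
  [ Q   A^T ] [ x     ]   [-c ]
  [ A    0  ] [ lambda ] = [ b ]

Solving the linear system:
  x*      = (-0.1517, 0.2276, -0.8483)
  lambda* = (0.669, 2.269)
  f(x*)   = 2.5828

x* = (-0.1517, 0.2276, -0.8483), lambda* = (0.669, 2.269)


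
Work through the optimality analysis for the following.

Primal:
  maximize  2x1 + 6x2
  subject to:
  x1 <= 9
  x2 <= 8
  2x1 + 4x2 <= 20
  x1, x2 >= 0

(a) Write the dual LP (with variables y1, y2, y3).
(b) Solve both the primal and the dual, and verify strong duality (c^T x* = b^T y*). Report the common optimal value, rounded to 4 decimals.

The standard primal-dual pair for 'max c^T x s.t. A x <= b, x >= 0' is:
  Dual:  min b^T y  s.t.  A^T y >= c,  y >= 0.

So the dual LP is:
  minimize  9y1 + 8y2 + 20y3
  subject to:
    y1 + 2y3 >= 2
    y2 + 4y3 >= 6
    y1, y2, y3 >= 0

Solving the primal: x* = (0, 5).
  primal value c^T x* = 30.
Solving the dual: y* = (0, 0, 1.5).
  dual value b^T y* = 30.
Strong duality: c^T x* = b^T y*. Confirmed.

30


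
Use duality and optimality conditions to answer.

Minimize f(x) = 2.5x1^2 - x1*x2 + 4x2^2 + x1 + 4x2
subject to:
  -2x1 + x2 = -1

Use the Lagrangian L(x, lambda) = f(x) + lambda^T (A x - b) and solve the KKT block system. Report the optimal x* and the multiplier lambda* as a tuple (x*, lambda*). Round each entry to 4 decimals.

Form the Lagrangian:
  L(x, lambda) = (1/2) x^T Q x + c^T x + lambda^T (A x - b)
Stationarity (grad_x L = 0): Q x + c + A^T lambda = 0.
Primal feasibility: A x = b.

This gives the KKT block system:
  [ Q   A^T ] [ x     ]   [-c ]
  [ A    0  ] [ lambda ] = [ b ]

Solving the linear system:
  x*      = (0.1818, -0.6364)
  lambda* = (1.2727)
  f(x*)   = -0.5455

x* = (0.1818, -0.6364), lambda* = (1.2727)


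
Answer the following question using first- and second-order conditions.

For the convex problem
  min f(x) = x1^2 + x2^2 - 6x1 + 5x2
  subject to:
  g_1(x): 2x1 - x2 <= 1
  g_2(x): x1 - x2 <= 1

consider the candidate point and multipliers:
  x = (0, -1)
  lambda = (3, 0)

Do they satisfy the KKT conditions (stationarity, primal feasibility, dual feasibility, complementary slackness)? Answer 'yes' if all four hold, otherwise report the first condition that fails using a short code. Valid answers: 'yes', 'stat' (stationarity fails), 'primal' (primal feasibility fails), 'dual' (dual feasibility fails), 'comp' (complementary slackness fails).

Gradient of f: grad f(x) = Q x + c = (-6, 3)
Constraint values g_i(x) = a_i^T x - b_i:
  g_1((0, -1)) = 0
  g_2((0, -1)) = 0
Stationarity residual: grad f(x) + sum_i lambda_i a_i = (0, 0)
  -> stationarity OK
Primal feasibility (all g_i <= 0): OK
Dual feasibility (all lambda_i >= 0): OK
Complementary slackness (lambda_i * g_i(x) = 0 for all i): OK

Verdict: yes, KKT holds.

yes


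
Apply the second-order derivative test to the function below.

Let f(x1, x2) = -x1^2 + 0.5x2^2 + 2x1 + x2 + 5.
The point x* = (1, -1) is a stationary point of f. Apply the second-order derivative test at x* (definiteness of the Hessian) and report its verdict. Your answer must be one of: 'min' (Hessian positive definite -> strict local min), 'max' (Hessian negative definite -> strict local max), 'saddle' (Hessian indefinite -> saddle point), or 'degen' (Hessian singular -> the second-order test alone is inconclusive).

Compute the Hessian H = grad^2 f:
  H = [[-2, 0], [0, 1]]
Verify stationarity: grad f(x*) = H x* + g = (0, 0).
Eigenvalues of H: -2, 1.
Eigenvalues have mixed signs, so H is indefinite -> x* is a saddle point.

saddle


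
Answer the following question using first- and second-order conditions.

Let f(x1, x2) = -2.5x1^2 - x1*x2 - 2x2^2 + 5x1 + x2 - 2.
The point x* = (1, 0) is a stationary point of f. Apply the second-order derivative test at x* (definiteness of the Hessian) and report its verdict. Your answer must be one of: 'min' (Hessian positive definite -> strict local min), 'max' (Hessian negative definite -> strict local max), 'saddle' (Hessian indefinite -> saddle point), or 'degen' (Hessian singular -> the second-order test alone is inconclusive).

Compute the Hessian H = grad^2 f:
  H = [[-5, -1], [-1, -4]]
Verify stationarity: grad f(x*) = H x* + g = (0, 0).
Eigenvalues of H: -5.618, -3.382.
Both eigenvalues < 0, so H is negative definite -> x* is a strict local max.

max


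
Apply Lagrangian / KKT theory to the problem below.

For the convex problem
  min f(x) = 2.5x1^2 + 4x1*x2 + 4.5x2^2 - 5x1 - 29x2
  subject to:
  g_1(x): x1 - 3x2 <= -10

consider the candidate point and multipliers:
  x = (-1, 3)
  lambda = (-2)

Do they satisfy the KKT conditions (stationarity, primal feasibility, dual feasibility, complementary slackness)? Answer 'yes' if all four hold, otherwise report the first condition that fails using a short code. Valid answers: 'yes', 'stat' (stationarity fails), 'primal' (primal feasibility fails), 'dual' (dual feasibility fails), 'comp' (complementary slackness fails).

Gradient of f: grad f(x) = Q x + c = (2, -6)
Constraint values g_i(x) = a_i^T x - b_i:
  g_1((-1, 3)) = 0
Stationarity residual: grad f(x) + sum_i lambda_i a_i = (0, 0)
  -> stationarity OK
Primal feasibility (all g_i <= 0): OK
Dual feasibility (all lambda_i >= 0): FAILS
Complementary slackness (lambda_i * g_i(x) = 0 for all i): OK

Verdict: the first failing condition is dual_feasibility -> dual.

dual


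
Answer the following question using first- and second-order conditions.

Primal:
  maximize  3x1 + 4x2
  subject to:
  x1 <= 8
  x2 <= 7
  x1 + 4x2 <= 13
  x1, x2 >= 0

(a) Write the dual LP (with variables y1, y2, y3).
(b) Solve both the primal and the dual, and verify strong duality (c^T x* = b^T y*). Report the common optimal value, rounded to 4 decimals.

The standard primal-dual pair for 'max c^T x s.t. A x <= b, x >= 0' is:
  Dual:  min b^T y  s.t.  A^T y >= c,  y >= 0.

So the dual LP is:
  minimize  8y1 + 7y2 + 13y3
  subject to:
    y1 + y3 >= 3
    y2 + 4y3 >= 4
    y1, y2, y3 >= 0

Solving the primal: x* = (8, 1.25).
  primal value c^T x* = 29.
Solving the dual: y* = (2, 0, 1).
  dual value b^T y* = 29.
Strong duality: c^T x* = b^T y*. Confirmed.

29
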